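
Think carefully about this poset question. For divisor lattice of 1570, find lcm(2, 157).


In a divisor lattice, join = lcm (least common multiple).
Compute lcm iteratively: start with first element, then lcm(current, next).
Elements: [2, 157]
lcm(2,157) = 314
Final lcm = 314


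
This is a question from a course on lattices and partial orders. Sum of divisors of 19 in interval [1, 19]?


Interval [1,19] in divisors of 19: [1, 19]
Sum = 20


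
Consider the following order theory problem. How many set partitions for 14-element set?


B(n) = number of set partitions of an n-element set.
B(n) satisfies the recurrence: B(n+1) = sum_k C(n,k)*B(k).
B(14) = 190899322


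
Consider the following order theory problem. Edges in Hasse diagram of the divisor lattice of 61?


A cover relation a -< b holds when a < b with no c strictly between.
Cover relations:
  1 -< 61
Total: 1


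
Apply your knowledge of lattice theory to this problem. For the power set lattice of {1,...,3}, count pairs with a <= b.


The order relation is {(a,b) : a <= b}, reflexive so it includes (a,a).
Examples: ({},{}), ({},{1,2}), ({},{1,2,3}), ({},{1,3}), ({},{1}), ...
Total ordered pairs: 27


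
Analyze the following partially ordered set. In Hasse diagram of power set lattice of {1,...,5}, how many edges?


A cover relation a -< b holds when a < b with no c strictly between.
Cover relations:
  {} -< {1}
  {} -< {2}
  {} -< {3}
  {} -< {4}
  {} -< {5}
  {1} -< {1,2}
  {1} -< {1,3}
  {1} -< {1,4}
  ...72 more
Total: 80


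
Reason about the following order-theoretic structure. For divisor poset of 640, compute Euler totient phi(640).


phi(n) = n * prod_{p|n} (1 - 1/p).
Prime divisors of 640: [2, 5]
phi(640) = 640 * (1 - 1/2) * (1 - 1/5)
phi(640) = 256


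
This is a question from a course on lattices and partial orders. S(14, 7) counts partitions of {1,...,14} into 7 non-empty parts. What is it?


S(n,k) = k*S(n-1,k) + S(n-1,k-1).
S(13,7) = 5715424, S(13,6) = 9321312
S(14,7) = 7*5715424 + 9321312 = 40007968 + 9321312
S(14,7) = 49329280


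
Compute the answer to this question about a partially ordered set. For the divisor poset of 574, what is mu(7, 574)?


In a divisor lattice, mu(a,b) = mu(b/a) where mu is the classical Mobius function.
b/a = 574/7 = 82
Prime factorization of 82: primes [2, 41]
82 is squarefree with 2 prime factor(s), so mu(82) = (-1)^2 = 1


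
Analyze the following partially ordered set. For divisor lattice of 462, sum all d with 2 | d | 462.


Interval [2,462] in divisors of 462: [2, 6, 14, 22, 42, 66, 154, 462]
Sum = 768


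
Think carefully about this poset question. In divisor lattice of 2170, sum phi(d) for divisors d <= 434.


Divisors of 2170 up to 434: [1, 2, 5, 7, 10, 14, 31, 35, 62, 70, 155, 217, 310, 434]
phi values: [1, 1, 4, 6, 4, 6, 30, 24, 30, 24, 120, 180, 120, 180]
Sum = 730


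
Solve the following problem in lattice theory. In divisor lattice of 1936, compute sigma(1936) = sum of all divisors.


sigma(n) = sum of divisors.
Divisors of 1936: [1, 2, 4, 8, 11, 16, 22, 44, 88, 121, 176, 242, 484, 968, 1936]
Sum = 4123


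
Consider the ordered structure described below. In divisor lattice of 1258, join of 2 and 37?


In a divisor lattice, join = lcm (least common multiple).
gcd(2,37) = 1
lcm(2,37) = 2*37/gcd = 74/1 = 74


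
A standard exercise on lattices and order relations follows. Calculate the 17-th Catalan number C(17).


C(n) = C(2n, n) / (n+1).
C(34, 17) = 2333606220
C(17) = 2333606220 / 18 = 129644790


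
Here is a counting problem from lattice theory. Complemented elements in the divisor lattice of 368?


An element a is complemented if some b has a meet b = bottom, a join b = top.
a is complemented iff gcd(a, n/a)=1, i.e. a is a unitary divisor of 368.
Complemented elements: 1, 16, 23, 368
Count: 4


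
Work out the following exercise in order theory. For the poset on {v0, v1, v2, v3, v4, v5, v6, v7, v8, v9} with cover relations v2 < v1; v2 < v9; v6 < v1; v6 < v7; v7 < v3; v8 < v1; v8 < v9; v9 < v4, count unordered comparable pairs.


A comparable pair {a,b} has a < b or b < a in the order.
Count unordered pairs where one element is strictly below the other.
Examples: {v1,v2}, {v1,v6}, {v1,v8}, {v2,v4}, ...
Total comparable pairs: 11


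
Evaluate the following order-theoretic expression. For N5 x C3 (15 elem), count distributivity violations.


Distributive law: a ^ (b v c) = (a ^ b) v (a ^ c).
Check all 15^3 = 3375 ordered triples (a,b,c).
  e.g. a=(b,0), b=(a,0), c=(c,0): lhs=(b,0) != rhs=(a,0)
  e.g. a=(b,0), b=(a,0), c=(c,1): lhs=(b,0) != rhs=(a,0)
Total violating triples: 54


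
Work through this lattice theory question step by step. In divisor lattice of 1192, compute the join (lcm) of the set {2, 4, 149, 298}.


In a divisor lattice, join = lcm (least common multiple).
Compute lcm iteratively: start with first element, then lcm(current, next).
Elements: [2, 4, 149, 298]
lcm(2,4) = 4
lcm(4,149) = 596
lcm(596,298) = 596
Final lcm = 596


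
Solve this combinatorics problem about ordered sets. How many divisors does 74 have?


Divisors of 74: [1, 2, 37, 74]
Count: 4


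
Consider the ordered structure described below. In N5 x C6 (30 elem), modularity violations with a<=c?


Modular law: if a <= c then a v (b ^ c) = (a v b) ^ c.
Check all triples (a,b,c) with a <= c among 30 elements.
  e.g. a=(a,0), b=(c,0), c=(b,0): lhs=(a,0) != rhs=(b,0)
  e.g. a=(a,0), b=(c,1), c=(b,0): lhs=(a,0) != rhs=(b,0)
Total violating triples: 126


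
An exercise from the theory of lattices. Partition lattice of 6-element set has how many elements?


B(n) = number of set partitions of an n-element set.
B(n) satisfies the recurrence: B(n+1) = sum_k C(n,k)*B(k).
B(6) = 203


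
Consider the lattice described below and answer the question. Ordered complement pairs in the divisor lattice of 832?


Complement pair (a,b): a meet b = bottom, a join b = top.
Here: gcd(a,b)=1 and lcm(a,b)=832, i.e. a*b=832 with a,b coprime.
Pairs found: (1,832), (13,64), (64,13), (832,1)
Total ordered pairs: 4


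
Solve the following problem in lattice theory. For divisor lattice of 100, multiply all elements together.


Divisors of 100: [1, 2, 4, 5, 10, 20, 25, 50, 100]
Product = n^(d(n)/2) = 100^(9/2)
Product = 1000000000


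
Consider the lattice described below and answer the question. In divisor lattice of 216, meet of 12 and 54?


In a divisor lattice, meet = gcd (greatest common divisor).
By Euclidean algorithm or factoring: gcd(12,54) = 6


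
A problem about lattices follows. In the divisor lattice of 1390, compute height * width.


Height = length of longest chain minus 1; width = size of largest antichain.
A maximum chain: 1 | 139 | 695 | 1390  (height 3).
A maximum antichain: {2, 5, 139}  (width 3).
Product = 3 * 3 = 9


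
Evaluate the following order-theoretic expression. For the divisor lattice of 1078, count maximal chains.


A maximal chain goes from the minimum element to a maximal element via cover relations.
Counting all min-to-max paths in the cover graph.
Total maximal chains: 12


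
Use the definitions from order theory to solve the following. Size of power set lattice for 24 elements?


Power set = 2^n.
2^24 = 16777216


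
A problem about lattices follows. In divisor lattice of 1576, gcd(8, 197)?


Meet=gcd.
gcd(8,197)=1


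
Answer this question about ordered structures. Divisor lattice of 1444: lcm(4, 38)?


Join=lcm.
gcd(4,38)=2
lcm=76


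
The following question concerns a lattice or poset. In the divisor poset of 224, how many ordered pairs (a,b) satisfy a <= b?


The order relation is {(a,b) : a <= b}, reflexive so it includes (a,a).
Examples: (1,1), (1,112), (1,14), (1,16), (1,2), ...
Total ordered pairs: 63


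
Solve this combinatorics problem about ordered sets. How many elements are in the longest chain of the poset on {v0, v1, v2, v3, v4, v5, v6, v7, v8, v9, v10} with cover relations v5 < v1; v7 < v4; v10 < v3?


A chain is a totally ordered subset; we count the number of elements in a maximum chain.
Compute, for each element x, the size of the longest chain ending at x:
  v0: 1
  v2: 1
  v5: 1
  v6: 1
  v7: 1
  v8: 1
  ...
A maximum chain: v5 < v1
Number of elements in the longest chain: 2


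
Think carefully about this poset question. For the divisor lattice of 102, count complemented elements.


An element a is complemented if some b has a meet b = bottom, a join b = top.
a is complemented iff gcd(a, n/a)=1, i.e. a is a unitary divisor of 102.
Complemented elements: 1, 2, 3, 6, 17, 34, ... (2 more)
Count: 8


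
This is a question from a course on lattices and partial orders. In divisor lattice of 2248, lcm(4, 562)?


Join=lcm.
gcd(4,562)=2
lcm=1124


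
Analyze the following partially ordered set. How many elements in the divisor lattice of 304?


Divisors of 304: [1, 2, 4, 8, 16, 19, 38, 76, 152, 304]
Count: 10


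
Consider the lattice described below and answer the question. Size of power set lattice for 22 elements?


Power set = 2^n.
2^22 = 4194304


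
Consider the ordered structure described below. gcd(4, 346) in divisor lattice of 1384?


Meet=gcd.
gcd(4,346)=2


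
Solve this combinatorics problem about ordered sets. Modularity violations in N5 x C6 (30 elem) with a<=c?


Modular law: if a <= c then a v (b ^ c) = (a v b) ^ c.
Check all triples (a,b,c) with a <= c among 30 elements.
  e.g. a=(a,0), b=(c,0), c=(b,0): lhs=(a,0) != rhs=(b,0)
  e.g. a=(a,0), b=(c,1), c=(b,0): lhs=(a,0) != rhs=(b,0)
Total violating triples: 126


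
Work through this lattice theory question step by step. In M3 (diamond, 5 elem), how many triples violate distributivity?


Distributive law: a ^ (b v c) = (a ^ b) v (a ^ c).
Check all 5^3 = 125 ordered triples (a,b,c).
  e.g. a=a1, b=a2, c=a3: lhs=a1 != rhs=0
  e.g. a=a1, b=a3, c=a2: lhs=a1 != rhs=0
Total violating triples: 6


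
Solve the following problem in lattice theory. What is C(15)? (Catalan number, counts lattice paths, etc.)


C(n) = C(2n, n) / (n+1).
C(30, 15) = 155117520
C(15) = 155117520 / 16 = 9694845


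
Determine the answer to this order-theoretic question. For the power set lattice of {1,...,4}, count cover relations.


A cover relation a -< b holds when a < b with no c strictly between.
Cover relations:
  {} -< {1}
  {} -< {2}
  {} -< {3}
  {} -< {4}
  {1} -< {1,2}
  {1} -< {1,3}
  {1} -< {1,4}
  {2} -< {1,2}
  ...24 more
Total: 32


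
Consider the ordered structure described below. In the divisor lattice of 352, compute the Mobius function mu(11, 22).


In a divisor lattice, mu(a,b) = mu(b/a) where mu is the classical Mobius function.
b/a = 22/11 = 2
Prime factorization of 2: primes [2]
2 is squarefree with 1 prime factor(s), so mu(2) = (-1)^1 = -1


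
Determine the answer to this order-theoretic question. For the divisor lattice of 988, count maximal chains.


A maximal chain goes from the minimum element to a maximal element via cover relations.
Counting all min-to-max paths in the cover graph.
Total maximal chains: 12


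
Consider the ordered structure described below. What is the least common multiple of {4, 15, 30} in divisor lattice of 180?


In a divisor lattice, join = lcm (least common multiple).
Compute lcm iteratively: start with first element, then lcm(current, next).
Elements: [4, 15, 30]
lcm(4,15) = 60
lcm(60,30) = 60
Final lcm = 60


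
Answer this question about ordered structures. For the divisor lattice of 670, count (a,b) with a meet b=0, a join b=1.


Complement pair (a,b): a meet b = bottom, a join b = top.
Here: gcd(a,b)=1 and lcm(a,b)=670, i.e. a*b=670 with a,b coprime.
Pairs found: (1,670), (2,335), (5,134), (10,67), ... (4 more)
Total ordered pairs: 8


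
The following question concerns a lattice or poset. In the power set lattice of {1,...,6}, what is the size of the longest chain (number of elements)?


A chain is a totally ordered subset; we count the number of elements in a maximum chain.
Compute, for each element x, the size of the longest chain ending at x:
  {}: 1
  {1}: 2
  {2}: 2
  {3}: 2
  {4}: 2
  {5}: 2
  ...
A maximum chain: {} < {1} < {1,2} < {1,2,3} < {1,2,3,4} < {1,2,3,4,5} < {1,2,3,4,5,6}
Number of elements in the longest chain: 7


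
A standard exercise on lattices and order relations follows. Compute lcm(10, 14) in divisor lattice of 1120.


In a divisor lattice, join = lcm (least common multiple).
gcd(10,14) = 2
lcm(10,14) = 10*14/gcd = 140/2 = 70


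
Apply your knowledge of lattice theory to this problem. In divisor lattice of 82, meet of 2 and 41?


In a divisor lattice, meet = gcd (greatest common divisor).
By Euclidean algorithm or factoring: gcd(2,41) = 1


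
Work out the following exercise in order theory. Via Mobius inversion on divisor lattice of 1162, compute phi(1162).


phi(n) = n * prod_{p|n} (1 - 1/p).
Prime divisors of 1162: [2, 7, 83]
phi(1162) = 1162 * (1 - 1/2) * (1 - 1/7) * (1 - 1/83)
phi(1162) = 492


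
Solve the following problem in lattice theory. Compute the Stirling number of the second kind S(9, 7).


S(n,k) = k*S(n-1,k) + S(n-1,k-1).
S(8,7) = 28, S(8,6) = 266
S(9,7) = 7*28 + 266 = 196 + 266
S(9,7) = 462


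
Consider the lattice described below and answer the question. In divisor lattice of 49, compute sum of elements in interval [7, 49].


Interval [7,49] in divisors of 49: [7, 49]
Sum = 56


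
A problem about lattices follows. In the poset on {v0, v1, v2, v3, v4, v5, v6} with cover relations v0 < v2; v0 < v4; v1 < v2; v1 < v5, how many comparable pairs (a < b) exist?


A comparable pair {a,b} has a < b or b < a in the order.
Count unordered pairs where one element is strictly below the other.
Examples: {v0,v2}, {v0,v4}, {v1,v2}, {v1,v5}
Total comparable pairs: 4


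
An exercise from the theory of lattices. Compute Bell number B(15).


B(n) = number of set partitions of an n-element set.
B(n) satisfies the recurrence: B(n+1) = sum_k C(n,k)*B(k).
B(15) = 1382958545


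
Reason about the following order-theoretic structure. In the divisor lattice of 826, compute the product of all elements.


Divisors of 826: [1, 2, 7, 14, 59, 118, 413, 826]
Product = n^(d(n)/2) = 826^(8/2)
Product = 465500540176


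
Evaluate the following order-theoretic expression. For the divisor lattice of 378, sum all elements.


sigma(n) = sum of divisors.
Divisors of 378: [1, 2, 3, 6, 7, 9, 14, 18, 21, 27, 42, 54, 63, 126, 189, 378]
Sum = 960


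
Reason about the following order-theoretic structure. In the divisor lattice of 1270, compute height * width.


Height = length of longest chain minus 1; width = size of largest antichain.
A maximum chain: 1 | 127 | 635 | 1270  (height 3).
A maximum antichain: {2, 5, 127}  (width 3).
Product = 3 * 3 = 9


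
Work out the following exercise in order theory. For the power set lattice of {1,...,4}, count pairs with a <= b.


The order relation is {(a,b) : a <= b}, reflexive so it includes (a,a).
Examples: ({},{}), ({},{1,2}), ({},{1,2,3}), ({},{1,2,3,4}), ({},{1,2,4}), ...
Total ordered pairs: 81


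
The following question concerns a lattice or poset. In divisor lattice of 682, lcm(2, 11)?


Join=lcm.
gcd(2,11)=1
lcm=22


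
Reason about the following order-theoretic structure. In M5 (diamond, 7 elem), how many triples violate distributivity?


Distributive law: a ^ (b v c) = (a ^ b) v (a ^ c).
Check all 7^3 = 343 ordered triples (a,b,c).
  e.g. a=a1, b=a2, c=a3: lhs=a1 != rhs=0
  e.g. a=a1, b=a2, c=a4: lhs=a1 != rhs=0
Total violating triples: 60


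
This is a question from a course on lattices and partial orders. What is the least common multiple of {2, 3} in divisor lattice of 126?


In a divisor lattice, join = lcm (least common multiple).
Compute lcm iteratively: start with first element, then lcm(current, next).
Elements: [2, 3]
lcm(2,3) = 6
Final lcm = 6


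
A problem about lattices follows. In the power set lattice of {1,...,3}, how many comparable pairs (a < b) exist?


A comparable pair {a,b} has a < b or b < a in the order.
Count unordered pairs where one element is strictly below the other.
Examples: {{},{1}}, {{},{2}}, {{},{3}}, {{},{1,2}}, ...
Total comparable pairs: 19


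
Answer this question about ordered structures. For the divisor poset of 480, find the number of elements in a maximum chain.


A chain is a totally ordered subset; we count the number of elements in a maximum chain.
Compute, for each element x, the size of the longest chain ending at x:
  1: 1
  2: 2
  3: 2
  5: 2
  4: 3
  6: 3
  ...
A maximum chain: 1 < 2 < 4 < 8 < 16 < 32 < 96 < 480
Number of elements in the longest chain: 8


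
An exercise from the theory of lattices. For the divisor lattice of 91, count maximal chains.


A maximal chain goes from the minimum element to a maximal element via cover relations.
Counting all min-to-max paths in the cover graph.
Total maximal chains: 2


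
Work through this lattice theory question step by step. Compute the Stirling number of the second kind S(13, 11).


S(n,k) = k*S(n-1,k) + S(n-1,k-1).
S(12,11) = 66, S(12,10) = 1705
S(13,11) = 11*66 + 1705 = 726 + 1705
S(13,11) = 2431


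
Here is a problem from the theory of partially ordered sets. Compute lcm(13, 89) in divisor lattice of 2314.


In a divisor lattice, join = lcm (least common multiple).
gcd(13,89) = 1
lcm(13,89) = 13*89/gcd = 1157/1 = 1157


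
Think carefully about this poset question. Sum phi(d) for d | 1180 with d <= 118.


Divisors of 1180 up to 118: [1, 2, 4, 5, 10, 20, 59, 118]
phi values: [1, 1, 2, 4, 4, 8, 58, 58]
Sum = 136


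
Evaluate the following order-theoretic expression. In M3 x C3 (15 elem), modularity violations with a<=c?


Modular law: if a <= c then a v (b ^ c) = (a v b) ^ c.
Check all triples (a,b,c) with a <= c among 15 elements.
This lattice is modular (diamonds M_m and their chain-products are modular).
Total violating triples: 0


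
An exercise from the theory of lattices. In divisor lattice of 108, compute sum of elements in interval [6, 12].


Interval [6,12] in divisors of 108: [6, 12]
Sum = 18


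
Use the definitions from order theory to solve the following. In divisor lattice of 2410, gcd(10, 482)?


Meet=gcd.
gcd(10,482)=2


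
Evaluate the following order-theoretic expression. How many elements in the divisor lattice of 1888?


Divisors of 1888: [1, 2, 4, 8, 16, 32, 59, 118, 236, 472, 944, 1888]
Count: 12


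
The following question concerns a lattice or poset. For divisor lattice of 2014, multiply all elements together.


Divisors of 2014: [1, 2, 19, 38, 53, 106, 1007, 2014]
Product = n^(d(n)/2) = 2014^(8/2)
Product = 16452725990416


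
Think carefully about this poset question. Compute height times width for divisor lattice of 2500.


Height = length of longest chain minus 1; width = size of largest antichain.
A maximum chain: 1 | 5 | 25 | 125 | 625 | 1250 | 2500  (height 6).
A maximum antichain: {4, 10, 25}  (width 3).
Product = 6 * 3 = 18


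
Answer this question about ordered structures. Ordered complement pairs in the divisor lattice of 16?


Complement pair (a,b): a meet b = bottom, a join b = top.
Here: gcd(a,b)=1 and lcm(a,b)=16, i.e. a*b=16 with a,b coprime.
Pairs found: (1,16), (16,1)
Total ordered pairs: 2


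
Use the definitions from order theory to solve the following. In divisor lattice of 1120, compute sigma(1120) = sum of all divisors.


sigma(n) = sum of divisors.
Divisors of 1120: [1, 2, 4, 5, 7, 8, 10, 14, 16, 20, 28, 32, 35, 40, 56, 70, 80, 112, 140, 160, 224, 280, 560, 1120]
Sum = 3024


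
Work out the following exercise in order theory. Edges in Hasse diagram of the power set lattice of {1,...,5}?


A cover relation a -< b holds when a < b with no c strictly between.
Cover relations:
  {} -< {1}
  {} -< {2}
  {} -< {3}
  {} -< {4}
  {} -< {5}
  {1} -< {1,2}
  {1} -< {1,3}
  {1} -< {1,4}
  ...72 more
Total: 80


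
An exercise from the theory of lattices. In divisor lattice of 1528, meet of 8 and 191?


In a divisor lattice, meet = gcd (greatest common divisor).
By Euclidean algorithm or factoring: gcd(8,191) = 1


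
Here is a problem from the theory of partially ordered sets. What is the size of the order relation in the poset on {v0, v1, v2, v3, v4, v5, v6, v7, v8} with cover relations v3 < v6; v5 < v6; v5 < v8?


The order relation is {(a,b) : a <= b}, reflexive so it includes (a,a).
Examples: (v0,v0), (v1,v1), (v2,v2), (v3,v3), (v3,v6), ...
Total ordered pairs: 12


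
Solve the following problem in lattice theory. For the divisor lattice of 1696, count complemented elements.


An element a is complemented if some b has a meet b = bottom, a join b = top.
a is complemented iff gcd(a, n/a)=1, i.e. a is a unitary divisor of 1696.
Complemented elements: 1, 32, 53, 1696
Count: 4


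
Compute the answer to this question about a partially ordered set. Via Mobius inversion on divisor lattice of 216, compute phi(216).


phi(n) = n * prod_{p|n} (1 - 1/p).
Prime divisors of 216: [2, 3]
phi(216) = 216 * (1 - 1/2) * (1 - 1/3)
phi(216) = 72


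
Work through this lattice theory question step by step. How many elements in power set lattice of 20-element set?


Power set = 2^n.
2^20 = 1048576


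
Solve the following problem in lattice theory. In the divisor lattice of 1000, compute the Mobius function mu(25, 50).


In a divisor lattice, mu(a,b) = mu(b/a) where mu is the classical Mobius function.
b/a = 50/25 = 2
Prime factorization of 2: primes [2]
2 is squarefree with 1 prime factor(s), so mu(2) = (-1)^1 = -1


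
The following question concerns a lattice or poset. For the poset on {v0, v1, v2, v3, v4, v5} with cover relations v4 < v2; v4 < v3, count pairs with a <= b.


The order relation is {(a,b) : a <= b}, reflexive so it includes (a,a).
Examples: (v0,v0), (v1,v1), (v2,v2), (v3,v3), (v4,v2), ...
Total ordered pairs: 8


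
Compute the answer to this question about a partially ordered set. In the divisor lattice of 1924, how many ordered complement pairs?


Complement pair (a,b): a meet b = bottom, a join b = top.
Here: gcd(a,b)=1 and lcm(a,b)=1924, i.e. a*b=1924 with a,b coprime.
Pairs found: (1,1924), (4,481), (13,148), (37,52), ... (4 more)
Total ordered pairs: 8


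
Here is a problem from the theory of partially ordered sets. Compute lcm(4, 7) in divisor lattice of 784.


In a divisor lattice, join = lcm (least common multiple).
gcd(4,7) = 1
lcm(4,7) = 4*7/gcd = 28/1 = 28


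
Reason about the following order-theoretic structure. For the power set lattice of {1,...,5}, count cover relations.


A cover relation a -< b holds when a < b with no c strictly between.
Cover relations:
  {} -< {1}
  {} -< {2}
  {} -< {3}
  {} -< {4}
  {} -< {5}
  {1} -< {1,2}
  {1} -< {1,3}
  {1} -< {1,4}
  ...72 more
Total: 80


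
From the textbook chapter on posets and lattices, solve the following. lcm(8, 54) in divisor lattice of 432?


Join=lcm.
gcd(8,54)=2
lcm=216


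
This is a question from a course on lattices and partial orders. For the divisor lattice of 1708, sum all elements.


sigma(n) = sum of divisors.
Divisors of 1708: [1, 2, 4, 7, 14, 28, 61, 122, 244, 427, 854, 1708]
Sum = 3472


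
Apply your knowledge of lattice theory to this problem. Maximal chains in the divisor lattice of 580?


A maximal chain goes from the minimum element to a maximal element via cover relations.
Counting all min-to-max paths in the cover graph.
Total maximal chains: 12


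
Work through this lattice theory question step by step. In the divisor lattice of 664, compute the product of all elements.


Divisors of 664: [1, 2, 4, 8, 83, 166, 332, 664]
Product = n^(d(n)/2) = 664^(8/2)
Product = 194389282816


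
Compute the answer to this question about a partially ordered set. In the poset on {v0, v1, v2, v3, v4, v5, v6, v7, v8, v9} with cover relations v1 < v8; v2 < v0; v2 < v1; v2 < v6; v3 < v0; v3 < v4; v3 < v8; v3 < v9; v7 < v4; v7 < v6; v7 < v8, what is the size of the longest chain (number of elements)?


A chain is a totally ordered subset; we count the number of elements in a maximum chain.
Compute, for each element x, the size of the longest chain ending at x:
  v2: 1
  v3: 1
  v5: 1
  v7: 1
  v1: 2
  v9: 2
  ...
A maximum chain: v2 < v1 < v8
Number of elements in the longest chain: 3


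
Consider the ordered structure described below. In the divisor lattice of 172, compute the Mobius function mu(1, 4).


In a divisor lattice, mu(a,b) = mu(b/a) where mu is the classical Mobius function.
b/a = 4/1 = 4
Prime factorization of 4: primes [2]
4 is not squarefree, so mu(4) = 0


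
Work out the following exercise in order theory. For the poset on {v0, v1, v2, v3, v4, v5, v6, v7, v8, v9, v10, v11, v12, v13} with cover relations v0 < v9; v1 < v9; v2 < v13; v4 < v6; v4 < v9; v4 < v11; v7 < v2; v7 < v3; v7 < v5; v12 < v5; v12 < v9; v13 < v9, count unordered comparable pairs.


A comparable pair {a,b} has a < b or b < a in the order.
Count unordered pairs where one element is strictly below the other.
Examples: {v0,v9}, {v1,v9}, {v2,v7}, {v2,v9}, ...
Total comparable pairs: 15


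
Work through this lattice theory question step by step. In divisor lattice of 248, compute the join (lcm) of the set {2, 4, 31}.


In a divisor lattice, join = lcm (least common multiple).
Compute lcm iteratively: start with first element, then lcm(current, next).
Elements: [2, 4, 31]
lcm(2,4) = 4
lcm(4,31) = 124
Final lcm = 124


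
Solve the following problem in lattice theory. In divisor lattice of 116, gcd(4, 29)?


Meet=gcd.
gcd(4,29)=1


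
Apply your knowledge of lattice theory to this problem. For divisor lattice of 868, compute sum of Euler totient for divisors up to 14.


Divisors of 868 up to 14: [1, 2, 4, 7, 14]
phi values: [1, 1, 2, 6, 6]
Sum = 16


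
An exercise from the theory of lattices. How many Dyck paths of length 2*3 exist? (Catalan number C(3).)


C(n) = C(2n, n) / (n+1).
C(6, 3) = 20
C(3) = 20 / 4 = 5


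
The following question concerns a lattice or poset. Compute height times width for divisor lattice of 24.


Height = length of longest chain minus 1; width = size of largest antichain.
A maximum chain: 1 | 3 | 6 | 12 | 24  (height 4).
A maximum antichain: {2, 3}  (width 2).
Product = 4 * 2 = 8


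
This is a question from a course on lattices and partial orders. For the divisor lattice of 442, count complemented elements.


An element a is complemented if some b has a meet b = bottom, a join b = top.
a is complemented iff gcd(a, n/a)=1, i.e. a is a unitary divisor of 442.
Complemented elements: 1, 2, 13, 17, 26, 34, ... (2 more)
Count: 8


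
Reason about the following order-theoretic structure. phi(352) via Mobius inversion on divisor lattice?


phi(n) = n * prod_{p|n} (1 - 1/p).
Prime divisors of 352: [2, 11]
phi(352) = 352 * (1 - 1/2) * (1 - 1/11)
phi(352) = 160


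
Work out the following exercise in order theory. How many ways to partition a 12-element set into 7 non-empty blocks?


S(n,k) = k*S(n-1,k) + S(n-1,k-1).
S(11,7) = 63987, S(11,6) = 179487
S(12,7) = 7*63987 + 179487 = 447909 + 179487
S(12,7) = 627396


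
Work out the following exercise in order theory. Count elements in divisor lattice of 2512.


Divisors of 2512: [1, 2, 4, 8, 16, 157, 314, 628, 1256, 2512]
Count: 10


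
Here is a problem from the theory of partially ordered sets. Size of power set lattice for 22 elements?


Power set = 2^n.
2^22 = 4194304


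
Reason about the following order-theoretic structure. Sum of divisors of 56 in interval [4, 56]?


Interval [4,56] in divisors of 56: [4, 8, 28, 56]
Sum = 96


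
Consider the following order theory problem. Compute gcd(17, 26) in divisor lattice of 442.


In a divisor lattice, meet = gcd (greatest common divisor).
By Euclidean algorithm or factoring: gcd(17,26) = 1


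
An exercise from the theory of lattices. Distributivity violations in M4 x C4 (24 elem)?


Distributive law: a ^ (b v c) = (a ^ b) v (a ^ c).
Check all 24^3 = 13824 ordered triples (a,b,c).
  e.g. a=(a1,0), b=(a2,0), c=(a3,0): lhs=(a1,0) != rhs=(0,0)
  e.g. a=(a1,0), b=(a2,0), c=(a3,1): lhs=(a1,0) != rhs=(0,0)
Total violating triples: 1536


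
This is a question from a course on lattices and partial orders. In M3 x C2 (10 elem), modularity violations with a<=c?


Modular law: if a <= c then a v (b ^ c) = (a v b) ^ c.
Check all triples (a,b,c) with a <= c among 10 elements.
This lattice is modular (diamonds M_m and their chain-products are modular).
Total violating triples: 0


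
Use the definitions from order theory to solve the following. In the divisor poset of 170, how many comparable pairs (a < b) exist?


A comparable pair {a,b} has a < b or b < a in the order.
Count unordered pairs where one element is strictly below the other.
Examples: {1,2}, {1,5}, {1,10}, {1,17}, ...
Total comparable pairs: 19


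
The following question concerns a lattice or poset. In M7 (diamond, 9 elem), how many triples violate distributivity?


Distributive law: a ^ (b v c) = (a ^ b) v (a ^ c).
Check all 9^3 = 729 ordered triples (a,b,c).
  e.g. a=a1, b=a2, c=a3: lhs=a1 != rhs=0
  e.g. a=a1, b=a2, c=a4: lhs=a1 != rhs=0
Total violating triples: 210


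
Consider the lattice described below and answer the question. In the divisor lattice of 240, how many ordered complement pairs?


Complement pair (a,b): a meet b = bottom, a join b = top.
Here: gcd(a,b)=1 and lcm(a,b)=240, i.e. a*b=240 with a,b coprime.
Pairs found: (1,240), (3,80), (5,48), (15,16), ... (4 more)
Total ordered pairs: 8


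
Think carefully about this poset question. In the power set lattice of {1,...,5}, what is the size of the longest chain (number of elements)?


A chain is a totally ordered subset; we count the number of elements in a maximum chain.
Compute, for each element x, the size of the longest chain ending at x:
  {}: 1
  {1}: 2
  {2}: 2
  {3}: 2
  {4}: 2
  {5}: 2
  ...
A maximum chain: {} < {1} < {1,2} < {1,2,3} < {1,2,3,4} < {1,2,3,4,5}
Number of elements in the longest chain: 6


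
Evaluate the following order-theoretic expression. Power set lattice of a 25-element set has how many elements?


Power set = 2^n.
2^25 = 33554432


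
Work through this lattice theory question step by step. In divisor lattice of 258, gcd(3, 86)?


Meet=gcd.
gcd(3,86)=1


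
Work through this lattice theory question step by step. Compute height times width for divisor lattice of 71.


Height = length of longest chain minus 1; width = size of largest antichain.
A maximum chain: 1 | 71  (height 1).
A maximum antichain: {1}  (width 1).
Product = 1 * 1 = 1


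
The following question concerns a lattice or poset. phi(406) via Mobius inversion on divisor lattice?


phi(n) = n * prod_{p|n} (1 - 1/p).
Prime divisors of 406: [2, 7, 29]
phi(406) = 406 * (1 - 1/2) * (1 - 1/7) * (1 - 1/29)
phi(406) = 168


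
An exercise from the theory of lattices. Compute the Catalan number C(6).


C(n) = C(2n, n) / (n+1).
C(12, 6) = 924
C(6) = 924 / 7 = 132


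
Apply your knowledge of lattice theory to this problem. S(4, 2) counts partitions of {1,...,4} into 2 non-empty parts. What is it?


S(n,k) = k*S(n-1,k) + S(n-1,k-1).
S(3,2) = 3, S(3,1) = 1
S(4,2) = 2*3 + 1 = 6 + 1
S(4,2) = 7


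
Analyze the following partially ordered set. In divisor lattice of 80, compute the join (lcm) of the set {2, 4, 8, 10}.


In a divisor lattice, join = lcm (least common multiple).
Compute lcm iteratively: start with first element, then lcm(current, next).
Elements: [2, 4, 8, 10]
lcm(2,4) = 4
lcm(4,8) = 8
lcm(8,10) = 40
Final lcm = 40


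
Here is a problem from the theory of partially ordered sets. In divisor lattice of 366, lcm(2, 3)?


Join=lcm.
gcd(2,3)=1
lcm=6


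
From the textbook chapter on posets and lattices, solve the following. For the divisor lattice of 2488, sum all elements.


sigma(n) = sum of divisors.
Divisors of 2488: [1, 2, 4, 8, 311, 622, 1244, 2488]
Sum = 4680


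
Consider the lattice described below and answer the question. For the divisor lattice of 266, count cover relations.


A cover relation a -< b holds when a < b with no c strictly between.
Cover relations:
  1 -< 2
  1 -< 7
  1 -< 19
  2 -< 14
  2 -< 38
  7 -< 14
  7 -< 133
  14 -< 266
  ...4 more
Total: 12


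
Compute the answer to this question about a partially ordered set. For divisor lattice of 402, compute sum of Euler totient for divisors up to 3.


Divisors of 402 up to 3: [1, 2, 3]
phi values: [1, 1, 2]
Sum = 4


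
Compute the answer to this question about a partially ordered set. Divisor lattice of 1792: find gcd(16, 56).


In a divisor lattice, meet = gcd (greatest common divisor).
By Euclidean algorithm or factoring: gcd(16,56) = 8


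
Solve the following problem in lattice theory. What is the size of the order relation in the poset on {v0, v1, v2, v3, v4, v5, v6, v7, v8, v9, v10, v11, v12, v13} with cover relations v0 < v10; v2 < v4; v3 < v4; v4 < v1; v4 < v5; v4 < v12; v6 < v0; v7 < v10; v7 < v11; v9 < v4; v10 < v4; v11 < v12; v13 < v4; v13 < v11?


The order relation is {(a,b) : a <= b}, reflexive so it includes (a,a).
Examples: (v0,v0), (v0,v1), (v0,v10), (v0,v12), (v0,v4), ...
Total ordered pairs: 56


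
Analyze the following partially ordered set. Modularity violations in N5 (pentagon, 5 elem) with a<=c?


Modular law: if a <= c then a v (b ^ c) = (a v b) ^ c.
Check all triples (a,b,c) with a <= c among 5 elements.
  e.g. a=a, b=c, c=b: lhs=a != rhs=b
Total violating triples: 1


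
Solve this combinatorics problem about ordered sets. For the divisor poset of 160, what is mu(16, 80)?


In a divisor lattice, mu(a,b) = mu(b/a) where mu is the classical Mobius function.
b/a = 80/16 = 5
Prime factorization of 5: primes [5]
5 is squarefree with 1 prime factor(s), so mu(5) = (-1)^1 = -1


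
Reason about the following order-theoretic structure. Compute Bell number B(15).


B(n) = number of set partitions of an n-element set.
B(n) satisfies the recurrence: B(n+1) = sum_k C(n,k)*B(k).
B(15) = 1382958545


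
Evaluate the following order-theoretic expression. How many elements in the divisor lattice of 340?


Divisors of 340: [1, 2, 4, 5, 10, 17, 20, 34, 68, 85, 170, 340]
Count: 12


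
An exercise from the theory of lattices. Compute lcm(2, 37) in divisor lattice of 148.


In a divisor lattice, join = lcm (least common multiple).
gcd(2,37) = 1
lcm(2,37) = 2*37/gcd = 74/1 = 74


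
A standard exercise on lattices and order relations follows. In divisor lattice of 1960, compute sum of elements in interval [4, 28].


Interval [4,28] in divisors of 1960: [4, 28]
Sum = 32


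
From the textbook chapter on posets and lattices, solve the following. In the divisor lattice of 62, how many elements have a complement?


An element a is complemented if some b has a meet b = bottom, a join b = top.
a is complemented iff gcd(a, n/a)=1, i.e. a is a unitary divisor of 62.
Complemented elements: 1, 2, 31, 62
Count: 4


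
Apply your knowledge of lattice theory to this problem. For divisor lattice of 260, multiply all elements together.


Divisors of 260: [1, 2, 4, 5, 10, 13, 20, 26, 52, 65, 130, 260]
Product = n^(d(n)/2) = 260^(12/2)
Product = 308915776000000


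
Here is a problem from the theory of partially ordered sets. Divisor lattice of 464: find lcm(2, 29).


In a divisor lattice, join = lcm (least common multiple).
gcd(2,29) = 1
lcm(2,29) = 2*29/gcd = 58/1 = 58


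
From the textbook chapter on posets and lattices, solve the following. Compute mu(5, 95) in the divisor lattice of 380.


In a divisor lattice, mu(a,b) = mu(b/a) where mu is the classical Mobius function.
b/a = 95/5 = 19
Prime factorization of 19: primes [19]
19 is squarefree with 1 prime factor(s), so mu(19) = (-1)^1 = -1


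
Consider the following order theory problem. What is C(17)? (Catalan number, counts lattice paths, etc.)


C(n) = C(2n, n) / (n+1).
C(34, 17) = 2333606220
C(17) = 2333606220 / 18 = 129644790


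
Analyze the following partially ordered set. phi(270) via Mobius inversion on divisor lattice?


phi(n) = n * prod_{p|n} (1 - 1/p).
Prime divisors of 270: [2, 3, 5]
phi(270) = 270 * (1 - 1/2) * (1 - 1/3) * (1 - 1/5)
phi(270) = 72


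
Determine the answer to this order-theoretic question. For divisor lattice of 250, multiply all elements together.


Divisors of 250: [1, 2, 5, 10, 25, 50, 125, 250]
Product = n^(d(n)/2) = 250^(8/2)
Product = 3906250000


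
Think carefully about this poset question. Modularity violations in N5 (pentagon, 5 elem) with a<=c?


Modular law: if a <= c then a v (b ^ c) = (a v b) ^ c.
Check all triples (a,b,c) with a <= c among 5 elements.
  e.g. a=a, b=c, c=b: lhs=a != rhs=b
Total violating triples: 1


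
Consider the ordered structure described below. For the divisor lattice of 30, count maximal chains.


A maximal chain goes from the minimum element to a maximal element via cover relations.
Counting all min-to-max paths in the cover graph.
Total maximal chains: 6


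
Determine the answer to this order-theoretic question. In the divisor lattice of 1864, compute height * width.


Height = length of longest chain minus 1; width = size of largest antichain.
A maximum chain: 1 | 233 | 466 | 932 | 1864  (height 4).
A maximum antichain: {2, 233}  (width 2).
Product = 4 * 2 = 8


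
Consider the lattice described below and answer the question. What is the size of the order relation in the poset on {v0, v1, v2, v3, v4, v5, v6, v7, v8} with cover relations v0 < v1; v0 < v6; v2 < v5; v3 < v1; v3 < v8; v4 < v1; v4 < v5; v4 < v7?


The order relation is {(a,b) : a <= b}, reflexive so it includes (a,a).
Examples: (v0,v0), (v0,v1), (v0,v6), (v1,v1), (v2,v2), ...
Total ordered pairs: 17


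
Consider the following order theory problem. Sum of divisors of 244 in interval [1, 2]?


Interval [1,2] in divisors of 244: [1, 2]
Sum = 3


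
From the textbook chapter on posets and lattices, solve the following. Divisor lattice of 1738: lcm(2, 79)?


Join=lcm.
gcd(2,79)=1
lcm=158


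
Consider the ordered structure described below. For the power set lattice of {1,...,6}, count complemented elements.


An element a is complemented if some b has a meet b = bottom, a join b = top.
every subset A has complement S\A, so all elements are complemented.
Complemented elements: {}, {1}, {2}, {3}, {4}, {5}, ... (58 more)
Count: 64


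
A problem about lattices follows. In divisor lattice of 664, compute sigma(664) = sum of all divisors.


sigma(n) = sum of divisors.
Divisors of 664: [1, 2, 4, 8, 83, 166, 332, 664]
Sum = 1260


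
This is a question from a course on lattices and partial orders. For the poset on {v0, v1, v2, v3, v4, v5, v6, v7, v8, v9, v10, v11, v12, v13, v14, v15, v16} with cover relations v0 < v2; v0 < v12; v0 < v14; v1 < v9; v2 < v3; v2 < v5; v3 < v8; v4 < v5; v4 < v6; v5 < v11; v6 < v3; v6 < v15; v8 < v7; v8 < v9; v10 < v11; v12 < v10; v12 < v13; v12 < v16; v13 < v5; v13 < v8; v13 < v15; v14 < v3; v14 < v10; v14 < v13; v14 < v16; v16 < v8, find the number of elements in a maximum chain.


A chain is a totally ordered subset; we count the number of elements in a maximum chain.
Compute, for each element x, the size of the longest chain ending at x:
  v0: 1
  v1: 1
  v4: 1
  v2: 2
  v6: 2
  v12: 2
  ...
A maximum chain: v0 < v2 < v3 < v8 < v7
Number of elements in the longest chain: 5


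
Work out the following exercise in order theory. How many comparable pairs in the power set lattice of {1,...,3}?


A comparable pair {a,b} has a < b or b < a in the order.
Count unordered pairs where one element is strictly below the other.
Examples: {{},{1}}, {{},{2}}, {{},{3}}, {{},{1,2}}, ...
Total comparable pairs: 19
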